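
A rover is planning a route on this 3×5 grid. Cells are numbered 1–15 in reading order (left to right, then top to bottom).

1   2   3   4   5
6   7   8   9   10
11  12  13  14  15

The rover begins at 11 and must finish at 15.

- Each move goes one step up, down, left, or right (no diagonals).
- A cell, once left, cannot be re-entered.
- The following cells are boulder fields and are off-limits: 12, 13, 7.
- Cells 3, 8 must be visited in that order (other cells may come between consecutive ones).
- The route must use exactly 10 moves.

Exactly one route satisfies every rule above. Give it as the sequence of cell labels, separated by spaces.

11 6 1 2 3 8 9 4 5 10 15

The waypoints must appear in the order 3, 8, with no cell reused.
Route from 11: 2× up (reaching 1), 2× right (reaching 3), down to 8, right to 9, up to 4, right to 5, 2× down (reaching 15) — 10 moves in all.
Check: order respected (3 at step 4, 8 at step 5); 10 moves as required.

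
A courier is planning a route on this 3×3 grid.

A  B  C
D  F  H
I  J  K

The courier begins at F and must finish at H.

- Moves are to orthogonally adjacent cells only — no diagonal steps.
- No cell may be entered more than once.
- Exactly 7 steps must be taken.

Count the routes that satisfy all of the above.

2

Need simple routes of exactly 7 moves from F to H (Manhattan distance 1, so 3 moves are spent on a detour and 3 undoing it).
Enumerating: F B A D I J K H | F J I D A B C H.
That gives 2 routes.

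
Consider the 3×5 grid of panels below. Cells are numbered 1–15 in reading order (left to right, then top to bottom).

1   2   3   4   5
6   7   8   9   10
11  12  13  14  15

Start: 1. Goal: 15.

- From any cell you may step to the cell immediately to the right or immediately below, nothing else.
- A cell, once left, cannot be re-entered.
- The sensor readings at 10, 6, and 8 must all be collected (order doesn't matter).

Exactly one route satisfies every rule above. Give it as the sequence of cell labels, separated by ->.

Moves only go right or down, so the column and row indices never decrease.
Route from 1: down 1 to 6, right 4 to 10, down 1 to 15 — 6 moves in all.
Check: all required cells visited.

1 -> 6 -> 7 -> 8 -> 9 -> 10 -> 15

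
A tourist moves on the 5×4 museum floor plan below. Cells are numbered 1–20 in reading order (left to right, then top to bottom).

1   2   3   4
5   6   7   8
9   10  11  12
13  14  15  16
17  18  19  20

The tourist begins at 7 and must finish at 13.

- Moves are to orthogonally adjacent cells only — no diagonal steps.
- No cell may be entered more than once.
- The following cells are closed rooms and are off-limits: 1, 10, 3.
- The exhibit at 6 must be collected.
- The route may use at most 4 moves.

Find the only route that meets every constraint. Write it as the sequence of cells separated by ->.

7 -> 6 -> 5 -> 9 -> 13

Any route must reach 6 and still end at 13 within 4 moves, so the order of the required stops is forced.
Route from 7: left 2 to 5, down 2 to 13 — 4 moves in all.
Check: all required cells visited; 4 ≤ 4 moves.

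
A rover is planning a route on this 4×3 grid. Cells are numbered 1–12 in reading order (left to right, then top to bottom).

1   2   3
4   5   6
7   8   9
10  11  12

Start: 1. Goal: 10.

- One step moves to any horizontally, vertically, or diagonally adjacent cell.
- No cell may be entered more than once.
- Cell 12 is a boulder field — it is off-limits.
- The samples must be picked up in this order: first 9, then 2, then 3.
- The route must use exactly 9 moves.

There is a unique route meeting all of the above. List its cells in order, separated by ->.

1 -> 4 -> 8 -> 9 -> 6 -> 2 -> 3 -> 5 -> 7 -> 10

The waypoints must appear in the order 9, 2, 3, with no cell reused.
Route from 1: down to 4, down-right to 8, right to 9, up to 6, up-left to 2, right to 3, 2× down-left (reaching 7), down to 10 — 9 moves in all.
Check: order respected (9 at step 3, 2 at step 5, 3 at step 6); 9 moves as required.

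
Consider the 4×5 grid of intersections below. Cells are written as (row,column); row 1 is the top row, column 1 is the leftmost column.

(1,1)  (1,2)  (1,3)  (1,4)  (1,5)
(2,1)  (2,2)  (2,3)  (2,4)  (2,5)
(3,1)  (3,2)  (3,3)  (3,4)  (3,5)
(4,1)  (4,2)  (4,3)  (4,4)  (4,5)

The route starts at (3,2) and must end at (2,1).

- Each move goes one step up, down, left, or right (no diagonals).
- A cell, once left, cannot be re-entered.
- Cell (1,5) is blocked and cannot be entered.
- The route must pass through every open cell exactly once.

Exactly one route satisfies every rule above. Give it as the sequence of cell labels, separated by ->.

(3,2) -> (3,1) -> (4,1) -> (4,2) -> (4,3) -> (3,3) -> (3,4) -> (4,4) -> (4,5) -> (3,5) -> (2,5) -> (2,4) -> (1,4) -> (1,3) -> (2,3) -> (2,2) -> (1,2) -> (1,1) -> (2,1)

Need to visit all 19 open cells exactly once, starting at (3,2) and ending at (2,1).
Cell (4,5) has only two open neighbours ((3,5) and (4,4)), so the path must pass straight through it: one of those is the cell it's entered from and the other is where it exits.
Route from (3,2): left to (3,1), down to (4,1), 2× right (reaching (4,3)), up to (3,3), right to (3,4), down to (4,4), right to (4,5), 2× up (reaching (2,5)), left to (2,4), up to (1,4), left to (1,3), down to (2,3), left to (2,2), up to (1,2), left to (1,1), down to (2,1) — 18 moves in all.
Check: all 19 open cells covered.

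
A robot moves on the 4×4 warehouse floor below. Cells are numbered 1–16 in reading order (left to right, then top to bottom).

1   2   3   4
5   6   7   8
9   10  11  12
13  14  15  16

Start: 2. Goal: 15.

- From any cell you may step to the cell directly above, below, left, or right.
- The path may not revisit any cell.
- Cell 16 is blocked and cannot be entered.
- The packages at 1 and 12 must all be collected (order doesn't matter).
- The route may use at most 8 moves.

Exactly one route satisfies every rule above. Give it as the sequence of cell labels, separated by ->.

2 -> 1 -> 5 -> 6 -> 7 -> 8 -> 12 -> 11 -> 15

The budget equals the shortest possible length, so every move has to be on a shortest route through the required cells.
Route from 2: left to 1, down to 5, 3× right (reaching 8), down to 12, left to 11, down to 15 — 8 moves in all.
Check: all required cells visited; 8 ≤ 8 moves.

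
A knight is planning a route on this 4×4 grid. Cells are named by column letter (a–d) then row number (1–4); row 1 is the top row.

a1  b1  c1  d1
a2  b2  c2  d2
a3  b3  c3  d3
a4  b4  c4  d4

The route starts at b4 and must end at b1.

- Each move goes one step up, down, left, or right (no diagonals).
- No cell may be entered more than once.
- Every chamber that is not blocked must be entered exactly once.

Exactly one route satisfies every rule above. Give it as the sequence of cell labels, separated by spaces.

Need to visit all 16 open cells exactly once, starting at b4 and ending at b1.
Cell d4 has only two open neighbours (d3 and c4), so the path must pass straight through it: one of those is the cell it's entered from and the other is where it exits.
Route from b4: left 1 to a4, up 1 to a3, right 2 to c3, down 1 to c4, right 1 to d4, up 3 to d1, left 1 to c1, down 1 to c2, left 2 to a2, up 1 to a1, right 1 to b1 — 15 moves in all.
Check: all 16 open cells covered.

b4 a4 a3 b3 c3 c4 d4 d3 d2 d1 c1 c2 b2 a2 a1 b1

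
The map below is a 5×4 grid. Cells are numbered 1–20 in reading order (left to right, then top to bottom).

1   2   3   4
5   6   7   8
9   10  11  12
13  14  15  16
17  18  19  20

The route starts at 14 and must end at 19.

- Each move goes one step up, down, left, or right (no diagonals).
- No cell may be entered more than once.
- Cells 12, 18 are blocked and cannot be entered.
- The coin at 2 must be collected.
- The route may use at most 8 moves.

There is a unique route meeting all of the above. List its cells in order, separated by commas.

Any route must reach 2 and still end at 19 within 8 moves, so the order of the required stops is forced.
Route from 14: up 3 to 2, right 1 to 3, down 4 to 19 — 8 moves in all.
Check: all required cells visited; 8 ≤ 8 moves.

14, 10, 6, 2, 3, 7, 11, 15, 19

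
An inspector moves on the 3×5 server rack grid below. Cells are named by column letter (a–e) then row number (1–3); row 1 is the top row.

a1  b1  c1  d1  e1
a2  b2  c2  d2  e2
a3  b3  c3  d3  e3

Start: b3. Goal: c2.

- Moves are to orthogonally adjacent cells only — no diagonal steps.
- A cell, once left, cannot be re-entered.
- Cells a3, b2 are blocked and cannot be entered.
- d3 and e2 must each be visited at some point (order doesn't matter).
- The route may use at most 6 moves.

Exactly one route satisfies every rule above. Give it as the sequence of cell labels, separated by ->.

The budget equals the shortest possible length, so every move has to be on a shortest route through the required cells.
Route from b3: 3× right (reaching e3), up to e2, 2× left (reaching c2) — 6 moves in all.
Check: all required cells visited; 6 ≤ 6 moves.

b3 -> c3 -> d3 -> e3 -> e2 -> d2 -> c2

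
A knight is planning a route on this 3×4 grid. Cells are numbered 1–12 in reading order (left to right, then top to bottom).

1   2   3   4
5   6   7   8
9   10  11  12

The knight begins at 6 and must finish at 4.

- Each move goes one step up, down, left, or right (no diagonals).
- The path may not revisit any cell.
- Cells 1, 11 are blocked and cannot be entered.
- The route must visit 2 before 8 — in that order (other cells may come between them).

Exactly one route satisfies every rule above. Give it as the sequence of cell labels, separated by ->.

The waypoints must appear in the order 2, 8, with no cell reused.
Route from 6: up to 2, right to 3, down to 7, right to 8, up to 4 — 5 moves in all.
Check: order respected (2 at step 1, 8 at step 4).

6 -> 2 -> 3 -> 7 -> 8 -> 4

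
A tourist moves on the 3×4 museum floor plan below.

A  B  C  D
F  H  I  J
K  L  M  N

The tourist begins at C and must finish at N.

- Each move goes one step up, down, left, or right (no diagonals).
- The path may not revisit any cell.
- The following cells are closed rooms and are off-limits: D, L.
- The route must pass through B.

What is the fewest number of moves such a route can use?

5

Any route passes through B somewhere between C and N. Summing Manhattan distances along the two legs (C → B → N) gives a lower bound of 1 + 4 = 5 moves.
A route of 5 moves achieves this: C → B → H → I → M → N.
Since 5 matches the lower bound, it is optimal.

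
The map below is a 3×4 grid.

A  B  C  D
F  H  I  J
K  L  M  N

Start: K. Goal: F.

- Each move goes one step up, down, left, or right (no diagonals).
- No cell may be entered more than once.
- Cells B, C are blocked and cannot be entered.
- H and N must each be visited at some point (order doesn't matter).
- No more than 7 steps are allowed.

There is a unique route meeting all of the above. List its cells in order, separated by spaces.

K L M N J I H F

The 7-move cap with required stops at H, N leaves no slack for detours.
Route from K: right 3 to N, up 1 to J, left 3 to F — 7 moves in all.
Check: all required cells visited; 7 ≤ 7 moves.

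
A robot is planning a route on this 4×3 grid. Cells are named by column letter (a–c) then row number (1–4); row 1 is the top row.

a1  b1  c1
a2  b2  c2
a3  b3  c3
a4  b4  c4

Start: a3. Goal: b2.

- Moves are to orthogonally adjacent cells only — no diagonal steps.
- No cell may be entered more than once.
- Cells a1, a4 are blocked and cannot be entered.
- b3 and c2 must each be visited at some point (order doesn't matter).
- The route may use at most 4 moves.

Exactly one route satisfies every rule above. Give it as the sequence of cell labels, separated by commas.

Any route must reach b3 and c2 and still end at b2 within 4 moves, so the order of the required stops is forced.
Route from a3: 2× right (reaching c3), up to c2, left to b2 — 4 moves in all.
Check: all required cells visited; 4 ≤ 4 moves.

a3, b3, c3, c2, b2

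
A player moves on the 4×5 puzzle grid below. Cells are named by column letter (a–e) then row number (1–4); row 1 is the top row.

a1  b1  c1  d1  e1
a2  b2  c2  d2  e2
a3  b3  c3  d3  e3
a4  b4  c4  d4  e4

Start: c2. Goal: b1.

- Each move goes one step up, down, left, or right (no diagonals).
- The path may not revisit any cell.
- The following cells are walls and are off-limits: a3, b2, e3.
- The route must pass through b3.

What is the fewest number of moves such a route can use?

10

Any route passes through b3 somewhere between c2 and b1. Summing Manhattan distances along the two legs (c2 → b3 → b1) gives a lower bound of 2 + 2 = 4 moves.
That bound ignores the blocked cells. Measuring each leg by the fewest moves that actually steer around them (c2→b3: 2; b3→b1: 4) raises the lower bound to 6.
The shortest route satisfying every rule uses 10 moves: c2 → c3 → b3 → b4 → c4 → d4 → d3 → d2 → d1 → c1 → b1.
The bound of 6 isn't tight here; checking systematically, no route of length 6 through 9 satisfies every constraint (on a 4-connected grid the length of any start-to-goal walk has the same parity as the Manhattan bound, so only lengths 6, 8, 10, … need checking), so 10 is the minimum.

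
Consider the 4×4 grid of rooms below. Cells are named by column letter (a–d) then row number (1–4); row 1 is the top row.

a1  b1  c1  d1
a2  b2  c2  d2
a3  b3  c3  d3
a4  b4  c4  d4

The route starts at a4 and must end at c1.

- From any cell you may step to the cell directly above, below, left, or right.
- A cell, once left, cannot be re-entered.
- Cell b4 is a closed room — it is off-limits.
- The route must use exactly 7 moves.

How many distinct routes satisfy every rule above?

9

Need simple routes of exactly 7 moves from a4 to c1 (Manhattan distance 5, so 1 moves are spent on a detour and 1 undoing it).
Branch systematically from the start, pruning whenever the remaining move budget drops below the Manhattan distance to c1 or differs from it in parity. Every completion starts via a3: 9.
That gives 9 routes.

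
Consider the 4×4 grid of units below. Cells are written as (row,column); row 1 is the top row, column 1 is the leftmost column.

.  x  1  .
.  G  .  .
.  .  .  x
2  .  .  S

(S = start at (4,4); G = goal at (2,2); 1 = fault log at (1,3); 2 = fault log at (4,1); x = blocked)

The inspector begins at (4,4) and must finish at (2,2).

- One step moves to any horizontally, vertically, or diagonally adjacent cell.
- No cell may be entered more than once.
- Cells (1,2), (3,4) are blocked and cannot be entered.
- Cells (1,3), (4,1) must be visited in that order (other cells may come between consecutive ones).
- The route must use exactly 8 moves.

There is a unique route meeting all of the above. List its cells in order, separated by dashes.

(4,4) - (3,3) - (2,4) - (1,3) - (2,3) - (3,2) - (4,1) - (3,1) - (2,2)

The waypoints must appear in the order (1,3), (4,1), with no cell reused.
Route from (4,4): up-left to (3,3), up-right to (2,4), up-left to (1,3), down to (2,3), 2× down-left (reaching (4,1)), up to (3,1), up-right to (2,2) — 8 moves in all.
Check: order respected (1 at step 3, 2 at step 6); 8 moves as required.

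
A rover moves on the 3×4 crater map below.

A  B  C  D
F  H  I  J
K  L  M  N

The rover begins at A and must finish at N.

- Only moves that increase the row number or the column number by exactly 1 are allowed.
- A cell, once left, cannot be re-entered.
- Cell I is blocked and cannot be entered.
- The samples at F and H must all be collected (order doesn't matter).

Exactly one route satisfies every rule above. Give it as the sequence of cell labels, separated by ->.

Moves only go right or down, so the column and row indices never decrease.
Route from A: down to F, right to H, down to L, 2× right (reaching N) — 5 moves in all.
Check: all required cells visited.

A -> F -> H -> L -> M -> N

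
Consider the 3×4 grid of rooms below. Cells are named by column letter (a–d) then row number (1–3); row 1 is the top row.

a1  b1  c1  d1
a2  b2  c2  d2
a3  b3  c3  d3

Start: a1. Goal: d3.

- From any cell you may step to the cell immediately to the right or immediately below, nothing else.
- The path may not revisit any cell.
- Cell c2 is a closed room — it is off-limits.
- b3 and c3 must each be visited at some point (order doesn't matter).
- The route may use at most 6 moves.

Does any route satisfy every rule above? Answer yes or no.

yes

One route that works: a1 → a2 → a3 → b3 → c3 → d3.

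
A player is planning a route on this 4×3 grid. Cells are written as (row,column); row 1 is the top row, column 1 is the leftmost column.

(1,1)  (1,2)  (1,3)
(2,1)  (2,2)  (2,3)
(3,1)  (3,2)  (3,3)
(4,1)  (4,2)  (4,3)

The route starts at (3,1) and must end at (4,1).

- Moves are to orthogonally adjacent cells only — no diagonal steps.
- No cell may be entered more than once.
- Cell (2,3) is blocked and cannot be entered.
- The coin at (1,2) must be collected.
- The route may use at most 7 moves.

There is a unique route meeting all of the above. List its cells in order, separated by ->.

The 7-move cap with required stops at (1,2) leaves no slack for detours.
Route from (3,1): up 2 to (1,1), right 1 to (1,2), down 3 to (4,2), left 1 to (4,1) — 7 moves in all.
Check: all required cells visited; 7 ≤ 7 moves.

(3,1) -> (2,1) -> (1,1) -> (1,2) -> (2,2) -> (3,2) -> (4,2) -> (4,1)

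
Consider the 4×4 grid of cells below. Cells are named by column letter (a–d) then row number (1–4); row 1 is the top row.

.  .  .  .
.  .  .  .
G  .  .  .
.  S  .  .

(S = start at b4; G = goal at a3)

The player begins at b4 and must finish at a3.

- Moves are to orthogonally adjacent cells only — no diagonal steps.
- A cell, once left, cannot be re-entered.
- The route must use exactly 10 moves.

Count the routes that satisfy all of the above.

40

Need simple routes of exactly 10 moves from b4 to a3 (Manhattan distance 2, so 4 moves are spent on a detour and 4 undoing it).
Branch systematically from the start, pruning whenever the remaining move budget drops below the Manhattan distance to a3 or differs from it in parity. Grouping the completions by first move — via b3: 10; via c4: 30 (no valid completion starts via a4) — and summing: 10 + 30 = 40.
That gives 40 routes.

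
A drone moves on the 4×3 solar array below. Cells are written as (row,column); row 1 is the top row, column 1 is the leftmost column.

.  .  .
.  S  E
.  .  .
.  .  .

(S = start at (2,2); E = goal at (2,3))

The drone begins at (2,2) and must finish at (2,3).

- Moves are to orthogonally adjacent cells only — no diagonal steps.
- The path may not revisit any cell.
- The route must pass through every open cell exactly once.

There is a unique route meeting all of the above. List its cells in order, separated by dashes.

(2,2) - (3,2) - (3,3) - (4,3) - (4,2) - (4,1) - (3,1) - (2,1) - (1,1) - (1,2) - (1,3) - (2,3)

Need to visit all 12 open cells exactly once, starting at (2,2) and ending at (2,3).
Route from (2,2): down 1 to (3,2), right 1 to (3,3), down 1 to (4,3), left 2 to (4,1), up 3 to (1,1), right 2 to (1,3), down 1 to (2,3) — 11 moves in all.
Check: all 12 open cells covered.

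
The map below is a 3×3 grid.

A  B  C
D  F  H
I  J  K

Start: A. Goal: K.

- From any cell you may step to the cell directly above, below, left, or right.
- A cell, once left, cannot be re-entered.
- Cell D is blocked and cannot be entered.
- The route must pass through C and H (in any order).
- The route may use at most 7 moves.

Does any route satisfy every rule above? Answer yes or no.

One route that works: A → B → C → H → K.

yes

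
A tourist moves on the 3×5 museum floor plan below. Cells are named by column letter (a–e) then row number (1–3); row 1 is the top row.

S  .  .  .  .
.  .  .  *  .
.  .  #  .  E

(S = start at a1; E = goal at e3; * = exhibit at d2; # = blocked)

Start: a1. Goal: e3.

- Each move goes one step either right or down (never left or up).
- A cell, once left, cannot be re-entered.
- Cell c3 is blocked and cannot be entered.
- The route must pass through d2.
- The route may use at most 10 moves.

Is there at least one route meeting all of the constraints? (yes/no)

One route that works: a1 → a2 → b2 → c2 → d2 → d3 → e3.

yes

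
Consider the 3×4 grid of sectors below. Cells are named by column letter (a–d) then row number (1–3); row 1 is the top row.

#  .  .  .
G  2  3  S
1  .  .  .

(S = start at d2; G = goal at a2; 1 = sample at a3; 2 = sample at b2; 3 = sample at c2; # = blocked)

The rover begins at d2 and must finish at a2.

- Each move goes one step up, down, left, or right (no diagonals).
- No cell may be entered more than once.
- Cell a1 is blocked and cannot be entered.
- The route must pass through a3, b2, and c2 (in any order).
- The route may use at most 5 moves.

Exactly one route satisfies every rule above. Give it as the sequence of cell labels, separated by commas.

The 5-move cap with required stops at a3, b2, c2 leaves no slack for detours.
Route from d2: 2× left (reaching b2), down to b3, left to a3, up to a2 — 5 moves in all.
Check: all required cells visited; 5 ≤ 5 moves.

d2, c2, b2, b3, a3, a2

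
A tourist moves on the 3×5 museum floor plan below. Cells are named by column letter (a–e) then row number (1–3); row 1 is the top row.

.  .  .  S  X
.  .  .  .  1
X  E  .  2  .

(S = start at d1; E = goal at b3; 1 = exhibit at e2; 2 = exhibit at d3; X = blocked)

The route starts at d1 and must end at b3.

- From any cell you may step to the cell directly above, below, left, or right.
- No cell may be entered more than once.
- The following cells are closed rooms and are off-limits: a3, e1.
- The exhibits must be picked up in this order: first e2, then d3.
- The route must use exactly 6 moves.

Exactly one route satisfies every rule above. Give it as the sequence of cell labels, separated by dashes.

d1 - d2 - e2 - e3 - d3 - c3 - b3

The waypoints must appear in the order e2, d3, with no cell reused.
Route from d1: down to d2, right to e2, down to e3, 3× left (reaching b3) — 6 moves in all.
Check: order respected (1 at step 2, 2 at step 4); 6 moves as required.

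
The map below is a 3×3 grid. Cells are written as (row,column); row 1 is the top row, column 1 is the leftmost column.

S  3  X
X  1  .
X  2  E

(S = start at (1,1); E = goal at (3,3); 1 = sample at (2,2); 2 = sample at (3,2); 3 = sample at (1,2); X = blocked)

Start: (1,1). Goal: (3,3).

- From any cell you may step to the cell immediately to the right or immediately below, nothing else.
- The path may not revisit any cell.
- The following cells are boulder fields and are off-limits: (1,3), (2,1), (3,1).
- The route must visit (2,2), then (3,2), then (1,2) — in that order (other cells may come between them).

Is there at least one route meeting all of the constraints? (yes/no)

no

(1,2) lies above (3,2), so going from (3,2) to (1,2) would need an upward move — but moves only go right/down, so (3,2) cannot be visited before (1,2).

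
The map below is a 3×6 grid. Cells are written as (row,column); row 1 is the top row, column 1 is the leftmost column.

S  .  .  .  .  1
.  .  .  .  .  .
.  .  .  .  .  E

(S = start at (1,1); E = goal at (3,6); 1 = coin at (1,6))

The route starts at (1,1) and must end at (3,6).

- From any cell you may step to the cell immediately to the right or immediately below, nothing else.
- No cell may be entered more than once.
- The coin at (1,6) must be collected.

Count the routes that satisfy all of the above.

A right/down-only route from (1,1) to (3,6) makes exactly 2 down-moves and 5 right-moves in some order.
With no other constraints that would be C(7,2) = 21 routes.
Split at (1,6) and multiply the segment counts: (1,1)→(1,6): 1; (1,6)→(3,6): 1; product = 1.
That gives 1 route.

1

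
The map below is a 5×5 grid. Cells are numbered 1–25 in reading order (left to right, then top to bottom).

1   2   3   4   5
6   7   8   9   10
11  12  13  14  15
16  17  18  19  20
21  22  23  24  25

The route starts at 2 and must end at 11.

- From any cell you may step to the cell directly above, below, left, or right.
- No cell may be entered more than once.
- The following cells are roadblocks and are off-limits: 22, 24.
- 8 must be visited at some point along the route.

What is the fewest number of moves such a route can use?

Any route passes through 8 somewhere between 2 and 11. Summing Manhattan distances along the two legs (2 → 8 → 11) gives a lower bound of 2 + 3 = 5 moves.
A route of 5 moves achieves this: 2 → 7 → 8 → 13 → 12 → 11.
Since 5 matches the lower bound, it is optimal.

5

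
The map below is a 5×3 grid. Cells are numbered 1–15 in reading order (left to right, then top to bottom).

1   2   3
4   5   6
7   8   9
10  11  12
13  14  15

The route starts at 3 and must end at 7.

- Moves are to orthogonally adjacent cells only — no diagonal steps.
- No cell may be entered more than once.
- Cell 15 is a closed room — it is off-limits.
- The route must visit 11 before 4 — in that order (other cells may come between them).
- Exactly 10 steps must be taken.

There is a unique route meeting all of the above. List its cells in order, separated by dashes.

3 - 6 - 9 - 12 - 11 - 8 - 5 - 2 - 1 - 4 - 7

The waypoints must appear in the order 11, 4, with no cell reused.
Route from 3: 3× down (reaching 12), left to 11, 3× up (reaching 2), left to 1, 2× down (reaching 7) — 10 moves in all.
Check: order respected (11 at step 4, 4 at step 9); 10 moves as required.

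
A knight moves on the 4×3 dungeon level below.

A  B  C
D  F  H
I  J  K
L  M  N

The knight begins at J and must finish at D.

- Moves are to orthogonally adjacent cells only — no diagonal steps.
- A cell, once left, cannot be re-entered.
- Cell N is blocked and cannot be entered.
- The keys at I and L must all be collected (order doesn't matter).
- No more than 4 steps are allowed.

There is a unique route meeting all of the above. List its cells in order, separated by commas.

J, M, L, I, D

Any route must reach I and L and still end at D within 4 moves, so the order of the required stops is forced.
Route from J: down to M, left to L, 2× up (reaching D) — 4 moves in all.
Check: all required cells visited; 4 ≤ 4 moves.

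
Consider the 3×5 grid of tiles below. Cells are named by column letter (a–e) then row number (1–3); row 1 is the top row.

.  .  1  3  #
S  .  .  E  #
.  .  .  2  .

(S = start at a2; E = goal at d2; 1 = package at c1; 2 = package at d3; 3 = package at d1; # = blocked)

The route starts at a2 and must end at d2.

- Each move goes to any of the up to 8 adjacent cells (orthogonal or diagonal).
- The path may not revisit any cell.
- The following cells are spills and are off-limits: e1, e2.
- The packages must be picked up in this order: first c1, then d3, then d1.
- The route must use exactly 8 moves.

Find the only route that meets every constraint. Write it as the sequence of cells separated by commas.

The waypoints must appear in the order c1, d3, d1, with no cell reused.
Route from a2: up-right to b1, right to c1, down-left to b2, down-right to c3, right to d3, up-left to c2, up-right to d1, down to d2 — 8 moves in all.
Check: order respected (1 at step 2, 2 at step 5, 3 at step 7); 8 moves as required.

a2, b1, c1, b2, c3, d3, c2, d1, d2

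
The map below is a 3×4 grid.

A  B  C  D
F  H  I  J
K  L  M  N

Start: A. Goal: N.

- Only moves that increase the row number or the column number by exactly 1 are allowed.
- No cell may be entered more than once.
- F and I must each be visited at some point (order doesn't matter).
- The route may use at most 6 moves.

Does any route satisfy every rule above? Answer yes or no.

One route that works: A → F → H → I → M → N.

yes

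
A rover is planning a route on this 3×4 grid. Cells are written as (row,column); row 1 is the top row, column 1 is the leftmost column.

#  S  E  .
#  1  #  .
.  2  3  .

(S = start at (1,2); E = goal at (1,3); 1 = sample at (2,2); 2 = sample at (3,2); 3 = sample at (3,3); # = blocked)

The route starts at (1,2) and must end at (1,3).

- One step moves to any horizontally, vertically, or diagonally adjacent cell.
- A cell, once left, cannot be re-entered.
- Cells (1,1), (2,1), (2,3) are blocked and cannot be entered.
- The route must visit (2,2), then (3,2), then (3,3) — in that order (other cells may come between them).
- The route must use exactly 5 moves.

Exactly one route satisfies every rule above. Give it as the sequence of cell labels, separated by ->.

The waypoints must appear in the order (2,2), (3,2), (3,3), with no cell reused.
Route from (1,2): down 2 to (3,2), right 1 to (3,3), up-right 1 to (2,4), up-left 1 to (1,3) — 5 moves in all.
Check: order respected (1 at step 1, 2 at step 2, 3 at step 3); 5 moves as required.

(1,2) -> (2,2) -> (3,2) -> (3,3) -> (2,4) -> (1,3)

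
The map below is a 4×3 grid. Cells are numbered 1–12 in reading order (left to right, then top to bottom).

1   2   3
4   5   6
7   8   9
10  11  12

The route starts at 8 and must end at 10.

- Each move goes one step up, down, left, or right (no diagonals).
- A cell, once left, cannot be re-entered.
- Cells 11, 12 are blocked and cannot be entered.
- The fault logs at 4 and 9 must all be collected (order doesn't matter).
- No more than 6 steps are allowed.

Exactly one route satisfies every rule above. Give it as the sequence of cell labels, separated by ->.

The 6-move cap with required stops at 4, 9 leaves no slack for detours.
Route from 8: right 1 to 9, up 1 to 6, left 2 to 4, down 2 to 10 — 6 moves in all.
Check: all required cells visited; 6 ≤ 6 moves.

8 -> 9 -> 6 -> 5 -> 4 -> 7 -> 10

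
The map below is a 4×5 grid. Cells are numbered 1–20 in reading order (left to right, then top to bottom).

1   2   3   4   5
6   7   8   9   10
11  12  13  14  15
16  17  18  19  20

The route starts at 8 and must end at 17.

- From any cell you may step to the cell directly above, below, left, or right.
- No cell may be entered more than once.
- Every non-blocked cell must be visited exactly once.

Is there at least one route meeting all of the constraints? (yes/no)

yes

One route that works: 8 → 3 → 4 → 5 → 10 → 9 → 14 → 15 → 20 → 19 → 18 → 13 → 12 → 7 → 2 → 1 → 6 → 11 → 16 → 17.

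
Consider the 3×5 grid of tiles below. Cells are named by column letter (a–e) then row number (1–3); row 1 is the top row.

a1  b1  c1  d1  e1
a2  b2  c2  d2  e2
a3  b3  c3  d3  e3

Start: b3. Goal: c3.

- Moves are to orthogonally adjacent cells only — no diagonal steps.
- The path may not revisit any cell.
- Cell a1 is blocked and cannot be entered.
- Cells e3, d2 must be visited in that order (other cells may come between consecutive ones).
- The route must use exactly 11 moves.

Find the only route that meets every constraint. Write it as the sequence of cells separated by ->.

The waypoints must appear in the order e3, d2, with no cell reused.
Route from b3: 2× up (reaching b1), 3× right (reaching e1), 2× down (reaching e3), left to d3, up to d2, left to c2, down to c3 — 11 moves in all.
Check: order respected (e3 at step 7, d2 at step 9); 11 moves as required.

b3 -> b2 -> b1 -> c1 -> d1 -> e1 -> e2 -> e3 -> d3 -> d2 -> c2 -> c3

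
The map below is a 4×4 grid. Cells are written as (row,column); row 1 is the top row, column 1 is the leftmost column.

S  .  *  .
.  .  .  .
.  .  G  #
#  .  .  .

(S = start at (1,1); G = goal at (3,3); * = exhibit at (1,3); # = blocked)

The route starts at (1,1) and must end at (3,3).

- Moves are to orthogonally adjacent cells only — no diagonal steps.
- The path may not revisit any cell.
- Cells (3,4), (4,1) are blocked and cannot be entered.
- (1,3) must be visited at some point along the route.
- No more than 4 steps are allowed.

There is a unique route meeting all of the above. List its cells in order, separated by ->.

The budget equals the shortest possible length, so every move has to be on a shortest route through the required cells.
Route from (1,1): 2× right (reaching (1,3)), 2× down (reaching (3,3)) — 4 moves in all.
Check: all required cells visited; 4 ≤ 4 moves.

(1,1) -> (1,2) -> (1,3) -> (2,3) -> (3,3)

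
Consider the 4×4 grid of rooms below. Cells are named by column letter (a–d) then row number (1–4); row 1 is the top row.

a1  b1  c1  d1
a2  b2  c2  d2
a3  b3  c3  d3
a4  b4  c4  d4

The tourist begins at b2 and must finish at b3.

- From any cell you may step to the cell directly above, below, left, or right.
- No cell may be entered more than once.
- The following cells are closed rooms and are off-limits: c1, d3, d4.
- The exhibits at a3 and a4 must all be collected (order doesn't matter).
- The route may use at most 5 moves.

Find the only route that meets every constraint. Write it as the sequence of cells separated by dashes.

b2 - a2 - a3 - a4 - b4 - b3

The 5-move cap with required stops at a3, a4 leaves no slack for detours.
Route from b2: left 1 to a2, down 2 to a4, right 1 to b4, up 1 to b3 — 5 moves in all.
Check: all required cells visited; 5 ≤ 5 moves.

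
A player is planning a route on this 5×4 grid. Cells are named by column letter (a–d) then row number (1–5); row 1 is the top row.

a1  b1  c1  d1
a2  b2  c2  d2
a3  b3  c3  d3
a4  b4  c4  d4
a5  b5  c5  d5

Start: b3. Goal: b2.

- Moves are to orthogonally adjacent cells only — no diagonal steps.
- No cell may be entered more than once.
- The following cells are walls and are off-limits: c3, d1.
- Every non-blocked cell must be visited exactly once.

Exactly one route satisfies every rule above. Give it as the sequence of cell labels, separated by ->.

Need to visit all 18 open cells exactly once, starting at b3 and ending at b2.
Cell a1 has only two open neighbours (a2 and b1), so the path must pass straight through it: one of those is the cell it's entered from and the other is where it exits.
Route from b3: left to a3, 2× down (reaching a5), right to b5, up to b4, right to c4, down to c5, right to d5, 3× up (reaching d2), left to c2, up to c1, 2× left (reaching a1), down to a2, right to b2 — 17 moves in all.
Check: all 18 open cells covered.

b3 -> a3 -> a4 -> a5 -> b5 -> b4 -> c4 -> c5 -> d5 -> d4 -> d3 -> d2 -> c2 -> c1 -> b1 -> a1 -> a2 -> b2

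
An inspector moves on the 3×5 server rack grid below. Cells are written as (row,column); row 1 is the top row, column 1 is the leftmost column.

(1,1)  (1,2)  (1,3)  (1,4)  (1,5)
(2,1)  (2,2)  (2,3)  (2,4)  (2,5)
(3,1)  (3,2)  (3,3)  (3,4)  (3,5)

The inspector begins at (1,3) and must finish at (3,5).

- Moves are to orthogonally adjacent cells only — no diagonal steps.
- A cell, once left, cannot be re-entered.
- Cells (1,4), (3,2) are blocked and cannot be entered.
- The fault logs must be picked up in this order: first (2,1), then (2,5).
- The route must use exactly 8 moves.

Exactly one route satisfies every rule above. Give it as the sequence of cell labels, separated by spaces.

The waypoints must appear in the order (2,1), (2,5), with no cell reused.
Route from (1,3): left 2 to (1,1), down 1 to (2,1), right 4 to (2,5), down 1 to (3,5) — 8 moves in all.
Check: order respected ((2,1) at step 3, (2,5) at step 7); 8 moves as required.

(1,3) (1,2) (1,1) (2,1) (2,2) (2,3) (2,4) (2,5) (3,5)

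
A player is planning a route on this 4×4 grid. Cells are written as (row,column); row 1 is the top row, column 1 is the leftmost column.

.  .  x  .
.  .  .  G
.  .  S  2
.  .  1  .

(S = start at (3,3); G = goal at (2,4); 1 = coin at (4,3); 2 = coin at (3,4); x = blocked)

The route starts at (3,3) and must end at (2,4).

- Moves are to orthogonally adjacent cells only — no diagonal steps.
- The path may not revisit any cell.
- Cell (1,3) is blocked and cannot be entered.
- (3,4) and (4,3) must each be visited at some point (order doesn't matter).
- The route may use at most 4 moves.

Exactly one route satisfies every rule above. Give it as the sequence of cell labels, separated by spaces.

The 4-move cap with required stops at (3,4), (4,3) leaves no slack for detours.
Route from (3,3): down to (4,3), right to (4,4), 2× up (reaching (2,4)) — 4 moves in all.
Check: all required cells visited; 4 ≤ 4 moves.

(3,3) (4,3) (4,4) (3,4) (2,4)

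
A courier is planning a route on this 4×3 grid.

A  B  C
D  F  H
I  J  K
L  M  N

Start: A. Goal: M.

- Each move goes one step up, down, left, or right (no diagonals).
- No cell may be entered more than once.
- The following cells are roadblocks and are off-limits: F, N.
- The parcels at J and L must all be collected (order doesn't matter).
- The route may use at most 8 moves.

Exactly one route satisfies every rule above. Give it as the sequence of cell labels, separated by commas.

A, B, C, H, K, J, I, L, M

Any route must reach J and L and still end at M within 8 moves, so the order of the required stops is forced.
Route from A: right 2 to C, down 2 to K, left 2 to I, down 1 to L, right 1 to M — 8 moves in all.
Check: all required cells visited; 8 ≤ 8 moves.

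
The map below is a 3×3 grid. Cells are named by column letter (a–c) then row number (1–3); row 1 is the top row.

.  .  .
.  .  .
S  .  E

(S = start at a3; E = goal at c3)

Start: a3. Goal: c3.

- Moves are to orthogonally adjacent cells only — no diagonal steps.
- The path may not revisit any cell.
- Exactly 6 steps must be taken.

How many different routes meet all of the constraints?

Need simple routes of exactly 6 moves from a3 to c3 (Manhattan distance 2, so 2 moves are spent on a detour and 2 undoing it).
Enumerating: a3 a2 a1 b1 b2 b3 c3 | a3 a2 a1 b1 b2 c2 c3 | a3 a2 a1 b1 c1 c2 c3 | a3 a2 b2 b1 c1 c2 c3 | a3 b3 b2 b1 c1 c2 c3.
That gives 5 routes.

5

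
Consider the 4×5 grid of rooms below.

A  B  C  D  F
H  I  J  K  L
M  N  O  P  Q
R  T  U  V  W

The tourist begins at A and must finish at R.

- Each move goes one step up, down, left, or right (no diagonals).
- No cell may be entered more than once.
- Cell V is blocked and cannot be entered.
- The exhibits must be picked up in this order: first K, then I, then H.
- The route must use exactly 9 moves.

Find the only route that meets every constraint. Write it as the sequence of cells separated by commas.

A, B, C, D, K, J, I, H, M, R

The waypoints must appear in the order K, I, H, with no cell reused.
Route from A: right 3 to D, down 1 to K, left 3 to H, down 2 to R — 9 moves in all.
Check: order respected (K at step 4, I at step 6, H at step 7); 9 moves as required.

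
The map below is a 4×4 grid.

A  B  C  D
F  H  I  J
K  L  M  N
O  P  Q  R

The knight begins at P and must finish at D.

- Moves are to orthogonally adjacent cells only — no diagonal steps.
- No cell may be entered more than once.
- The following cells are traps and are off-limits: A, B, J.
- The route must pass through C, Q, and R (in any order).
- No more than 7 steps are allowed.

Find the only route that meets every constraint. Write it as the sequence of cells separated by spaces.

The 7-move cap with required stops at C, Q, R leaves no slack for detours.
Route from P: 2× right (reaching R), up to N, left to M, 2× up (reaching C), right to D — 7 moves in all.
Check: all required cells visited; 7 ≤ 7 moves.

P Q R N M I C D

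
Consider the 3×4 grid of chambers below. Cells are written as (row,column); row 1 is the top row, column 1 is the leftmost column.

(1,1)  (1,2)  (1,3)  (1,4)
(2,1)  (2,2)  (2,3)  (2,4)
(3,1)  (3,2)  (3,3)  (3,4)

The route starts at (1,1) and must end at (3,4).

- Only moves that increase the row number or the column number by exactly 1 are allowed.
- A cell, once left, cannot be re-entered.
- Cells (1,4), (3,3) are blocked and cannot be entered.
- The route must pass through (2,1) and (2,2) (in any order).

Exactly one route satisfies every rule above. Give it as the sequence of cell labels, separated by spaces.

Moves only go right or down, so the column and row indices never decrease.
Route from (1,1): down 1 to (2,1), right 3 to (2,4), down 1 to (3,4) — 5 moves in all.
Check: all required cells visited.

(1,1) (2,1) (2,2) (2,3) (2,4) (3,4)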